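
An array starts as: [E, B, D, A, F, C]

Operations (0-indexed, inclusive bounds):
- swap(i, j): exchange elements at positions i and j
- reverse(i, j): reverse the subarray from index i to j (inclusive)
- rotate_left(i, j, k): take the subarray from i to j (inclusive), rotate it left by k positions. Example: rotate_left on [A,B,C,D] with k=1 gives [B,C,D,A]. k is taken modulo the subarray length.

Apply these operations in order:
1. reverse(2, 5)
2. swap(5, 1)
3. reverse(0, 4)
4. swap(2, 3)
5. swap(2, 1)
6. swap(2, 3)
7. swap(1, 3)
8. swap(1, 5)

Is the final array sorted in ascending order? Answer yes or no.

After 1 (reverse(2, 5)): [E, B, C, F, A, D]
After 2 (swap(5, 1)): [E, D, C, F, A, B]
After 3 (reverse(0, 4)): [A, F, C, D, E, B]
After 4 (swap(2, 3)): [A, F, D, C, E, B]
After 5 (swap(2, 1)): [A, D, F, C, E, B]
After 6 (swap(2, 3)): [A, D, C, F, E, B]
After 7 (swap(1, 3)): [A, F, C, D, E, B]
After 8 (swap(1, 5)): [A, B, C, D, E, F]

Answer: yes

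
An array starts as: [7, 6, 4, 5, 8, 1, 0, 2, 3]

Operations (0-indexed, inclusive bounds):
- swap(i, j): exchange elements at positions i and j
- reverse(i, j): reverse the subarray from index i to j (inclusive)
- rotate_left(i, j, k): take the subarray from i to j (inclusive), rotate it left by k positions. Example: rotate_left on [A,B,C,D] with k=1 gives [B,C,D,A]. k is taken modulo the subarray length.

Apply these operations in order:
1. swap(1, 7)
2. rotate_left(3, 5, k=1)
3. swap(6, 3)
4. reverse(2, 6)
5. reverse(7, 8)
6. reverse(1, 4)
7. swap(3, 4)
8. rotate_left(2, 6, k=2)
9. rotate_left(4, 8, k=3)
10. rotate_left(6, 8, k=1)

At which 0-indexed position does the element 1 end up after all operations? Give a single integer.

Answer: 1

Derivation:
After 1 (swap(1, 7)): [7, 2, 4, 5, 8, 1, 0, 6, 3]
After 2 (rotate_left(3, 5, k=1)): [7, 2, 4, 8, 1, 5, 0, 6, 3]
After 3 (swap(6, 3)): [7, 2, 4, 0, 1, 5, 8, 6, 3]
After 4 (reverse(2, 6)): [7, 2, 8, 5, 1, 0, 4, 6, 3]
After 5 (reverse(7, 8)): [7, 2, 8, 5, 1, 0, 4, 3, 6]
After 6 (reverse(1, 4)): [7, 1, 5, 8, 2, 0, 4, 3, 6]
After 7 (swap(3, 4)): [7, 1, 5, 2, 8, 0, 4, 3, 6]
After 8 (rotate_left(2, 6, k=2)): [7, 1, 8, 0, 4, 5, 2, 3, 6]
After 9 (rotate_left(4, 8, k=3)): [7, 1, 8, 0, 3, 6, 4, 5, 2]
After 10 (rotate_left(6, 8, k=1)): [7, 1, 8, 0, 3, 6, 5, 2, 4]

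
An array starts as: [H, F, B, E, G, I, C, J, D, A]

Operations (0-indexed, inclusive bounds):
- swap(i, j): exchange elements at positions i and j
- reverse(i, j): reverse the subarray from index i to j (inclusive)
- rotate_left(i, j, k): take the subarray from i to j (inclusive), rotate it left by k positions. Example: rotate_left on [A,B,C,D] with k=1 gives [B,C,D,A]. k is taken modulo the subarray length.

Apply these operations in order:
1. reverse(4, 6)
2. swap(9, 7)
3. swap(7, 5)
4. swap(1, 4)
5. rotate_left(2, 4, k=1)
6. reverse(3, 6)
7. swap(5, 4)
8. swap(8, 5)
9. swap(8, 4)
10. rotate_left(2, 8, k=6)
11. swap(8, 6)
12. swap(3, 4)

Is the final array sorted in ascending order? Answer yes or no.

Answer: no

Derivation:
After 1 (reverse(4, 6)): [H, F, B, E, C, I, G, J, D, A]
After 2 (swap(9, 7)): [H, F, B, E, C, I, G, A, D, J]
After 3 (swap(7, 5)): [H, F, B, E, C, A, G, I, D, J]
After 4 (swap(1, 4)): [H, C, B, E, F, A, G, I, D, J]
After 5 (rotate_left(2, 4, k=1)): [H, C, E, F, B, A, G, I, D, J]
After 6 (reverse(3, 6)): [H, C, E, G, A, B, F, I, D, J]
After 7 (swap(5, 4)): [H, C, E, G, B, A, F, I, D, J]
After 8 (swap(8, 5)): [H, C, E, G, B, D, F, I, A, J]
After 9 (swap(8, 4)): [H, C, E, G, A, D, F, I, B, J]
After 10 (rotate_left(2, 8, k=6)): [H, C, B, E, G, A, D, F, I, J]
After 11 (swap(8, 6)): [H, C, B, E, G, A, I, F, D, J]
After 12 (swap(3, 4)): [H, C, B, G, E, A, I, F, D, J]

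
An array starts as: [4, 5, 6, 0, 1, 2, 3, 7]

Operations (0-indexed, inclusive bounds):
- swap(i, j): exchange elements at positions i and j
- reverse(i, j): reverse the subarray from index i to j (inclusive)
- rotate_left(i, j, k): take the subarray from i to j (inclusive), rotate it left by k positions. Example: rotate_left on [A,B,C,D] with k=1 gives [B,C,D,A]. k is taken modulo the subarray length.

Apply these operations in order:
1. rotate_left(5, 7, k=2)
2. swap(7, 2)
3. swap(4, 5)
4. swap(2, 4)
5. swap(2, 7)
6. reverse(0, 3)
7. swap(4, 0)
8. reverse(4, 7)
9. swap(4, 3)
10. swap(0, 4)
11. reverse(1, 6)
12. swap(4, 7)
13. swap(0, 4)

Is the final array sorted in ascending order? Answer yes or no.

Answer: yes

Derivation:
After 1 (rotate_left(5, 7, k=2)): [4, 5, 6, 0, 1, 7, 2, 3]
After 2 (swap(7, 2)): [4, 5, 3, 0, 1, 7, 2, 6]
After 3 (swap(4, 5)): [4, 5, 3, 0, 7, 1, 2, 6]
After 4 (swap(2, 4)): [4, 5, 7, 0, 3, 1, 2, 6]
After 5 (swap(2, 7)): [4, 5, 6, 0, 3, 1, 2, 7]
After 6 (reverse(0, 3)): [0, 6, 5, 4, 3, 1, 2, 7]
After 7 (swap(4, 0)): [3, 6, 5, 4, 0, 1, 2, 7]
After 8 (reverse(4, 7)): [3, 6, 5, 4, 7, 2, 1, 0]
After 9 (swap(4, 3)): [3, 6, 5, 7, 4, 2, 1, 0]
After 10 (swap(0, 4)): [4, 6, 5, 7, 3, 2, 1, 0]
After 11 (reverse(1, 6)): [4, 1, 2, 3, 7, 5, 6, 0]
After 12 (swap(4, 7)): [4, 1, 2, 3, 0, 5, 6, 7]
After 13 (swap(0, 4)): [0, 1, 2, 3, 4, 5, 6, 7]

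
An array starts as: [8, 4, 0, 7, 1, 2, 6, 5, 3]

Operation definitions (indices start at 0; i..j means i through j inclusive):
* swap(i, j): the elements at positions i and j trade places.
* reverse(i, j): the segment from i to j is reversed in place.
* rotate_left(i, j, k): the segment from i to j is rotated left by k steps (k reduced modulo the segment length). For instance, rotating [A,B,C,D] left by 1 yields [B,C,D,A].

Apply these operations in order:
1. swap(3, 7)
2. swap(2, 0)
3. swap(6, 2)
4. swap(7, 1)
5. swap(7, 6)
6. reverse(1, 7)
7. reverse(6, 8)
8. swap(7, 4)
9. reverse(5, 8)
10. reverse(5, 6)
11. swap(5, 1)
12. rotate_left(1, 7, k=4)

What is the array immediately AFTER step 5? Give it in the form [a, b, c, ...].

Answer: [0, 7, 6, 5, 1, 2, 4, 8, 3]

Derivation:
After 1 (swap(3, 7)): [8, 4, 0, 5, 1, 2, 6, 7, 3]
After 2 (swap(2, 0)): [0, 4, 8, 5, 1, 2, 6, 7, 3]
After 3 (swap(6, 2)): [0, 4, 6, 5, 1, 2, 8, 7, 3]
After 4 (swap(7, 1)): [0, 7, 6, 5, 1, 2, 8, 4, 3]
After 5 (swap(7, 6)): [0, 7, 6, 5, 1, 2, 4, 8, 3]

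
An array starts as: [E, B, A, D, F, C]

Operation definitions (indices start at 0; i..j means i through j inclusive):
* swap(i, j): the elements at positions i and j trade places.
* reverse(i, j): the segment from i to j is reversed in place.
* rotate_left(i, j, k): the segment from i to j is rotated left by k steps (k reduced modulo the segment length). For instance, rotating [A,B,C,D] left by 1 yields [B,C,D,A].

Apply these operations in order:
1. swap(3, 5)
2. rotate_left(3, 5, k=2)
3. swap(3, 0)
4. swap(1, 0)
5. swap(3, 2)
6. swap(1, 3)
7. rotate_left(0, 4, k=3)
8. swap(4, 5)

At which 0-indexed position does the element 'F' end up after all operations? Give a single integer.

After 1 (swap(3, 5)): [E, B, A, C, F, D]
After 2 (rotate_left(3, 5, k=2)): [E, B, A, D, C, F]
After 3 (swap(3, 0)): [D, B, A, E, C, F]
After 4 (swap(1, 0)): [B, D, A, E, C, F]
After 5 (swap(3, 2)): [B, D, E, A, C, F]
After 6 (swap(1, 3)): [B, A, E, D, C, F]
After 7 (rotate_left(0, 4, k=3)): [D, C, B, A, E, F]
After 8 (swap(4, 5)): [D, C, B, A, F, E]

Answer: 4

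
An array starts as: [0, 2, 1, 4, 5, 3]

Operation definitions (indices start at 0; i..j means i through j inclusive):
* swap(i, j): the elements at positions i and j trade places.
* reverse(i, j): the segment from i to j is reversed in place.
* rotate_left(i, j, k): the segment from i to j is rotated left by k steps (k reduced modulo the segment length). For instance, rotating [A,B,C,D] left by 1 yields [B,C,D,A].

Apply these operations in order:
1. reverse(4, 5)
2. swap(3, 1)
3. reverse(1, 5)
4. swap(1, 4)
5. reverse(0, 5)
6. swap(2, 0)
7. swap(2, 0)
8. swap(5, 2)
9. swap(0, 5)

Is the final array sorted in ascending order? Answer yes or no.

Answer: no

Derivation:
After 1 (reverse(4, 5)): [0, 2, 1, 4, 3, 5]
After 2 (swap(3, 1)): [0, 4, 1, 2, 3, 5]
After 3 (reverse(1, 5)): [0, 5, 3, 2, 1, 4]
After 4 (swap(1, 4)): [0, 1, 3, 2, 5, 4]
After 5 (reverse(0, 5)): [4, 5, 2, 3, 1, 0]
After 6 (swap(2, 0)): [2, 5, 4, 3, 1, 0]
After 7 (swap(2, 0)): [4, 5, 2, 3, 1, 0]
After 8 (swap(5, 2)): [4, 5, 0, 3, 1, 2]
After 9 (swap(0, 5)): [2, 5, 0, 3, 1, 4]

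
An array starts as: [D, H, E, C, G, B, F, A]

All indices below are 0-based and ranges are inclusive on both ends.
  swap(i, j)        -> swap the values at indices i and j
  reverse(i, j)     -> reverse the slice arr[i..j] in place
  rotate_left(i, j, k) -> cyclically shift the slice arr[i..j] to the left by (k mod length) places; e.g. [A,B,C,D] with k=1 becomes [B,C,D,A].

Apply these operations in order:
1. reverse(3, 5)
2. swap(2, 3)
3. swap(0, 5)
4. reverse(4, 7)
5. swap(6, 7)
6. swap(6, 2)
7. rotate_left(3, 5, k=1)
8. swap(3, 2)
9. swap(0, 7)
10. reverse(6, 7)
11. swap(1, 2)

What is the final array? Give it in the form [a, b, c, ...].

Answer: [D, A, H, G, F, E, C, B]

Derivation:
After 1 (reverse(3, 5)): [D, H, E, B, G, C, F, A]
After 2 (swap(2, 3)): [D, H, B, E, G, C, F, A]
After 3 (swap(0, 5)): [C, H, B, E, G, D, F, A]
After 4 (reverse(4, 7)): [C, H, B, E, A, F, D, G]
After 5 (swap(6, 7)): [C, H, B, E, A, F, G, D]
After 6 (swap(6, 2)): [C, H, G, E, A, F, B, D]
After 7 (rotate_left(3, 5, k=1)): [C, H, G, A, F, E, B, D]
After 8 (swap(3, 2)): [C, H, A, G, F, E, B, D]
After 9 (swap(0, 7)): [D, H, A, G, F, E, B, C]
After 10 (reverse(6, 7)): [D, H, A, G, F, E, C, B]
After 11 (swap(1, 2)): [D, A, H, G, F, E, C, B]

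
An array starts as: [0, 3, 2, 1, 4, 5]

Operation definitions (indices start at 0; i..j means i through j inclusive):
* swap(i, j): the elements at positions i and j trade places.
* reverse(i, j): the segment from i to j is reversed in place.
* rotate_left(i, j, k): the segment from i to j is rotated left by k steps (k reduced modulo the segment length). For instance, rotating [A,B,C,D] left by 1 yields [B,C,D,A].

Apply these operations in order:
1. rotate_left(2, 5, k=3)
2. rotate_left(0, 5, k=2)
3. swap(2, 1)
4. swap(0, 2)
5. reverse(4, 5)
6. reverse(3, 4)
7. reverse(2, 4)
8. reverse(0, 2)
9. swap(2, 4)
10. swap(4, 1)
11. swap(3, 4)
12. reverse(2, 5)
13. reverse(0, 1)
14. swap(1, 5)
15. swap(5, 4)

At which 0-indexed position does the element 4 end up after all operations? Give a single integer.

After 1 (rotate_left(2, 5, k=3)): [0, 3, 5, 2, 1, 4]
After 2 (rotate_left(0, 5, k=2)): [5, 2, 1, 4, 0, 3]
After 3 (swap(2, 1)): [5, 1, 2, 4, 0, 3]
After 4 (swap(0, 2)): [2, 1, 5, 4, 0, 3]
After 5 (reverse(4, 5)): [2, 1, 5, 4, 3, 0]
After 6 (reverse(3, 4)): [2, 1, 5, 3, 4, 0]
After 7 (reverse(2, 4)): [2, 1, 4, 3, 5, 0]
After 8 (reverse(0, 2)): [4, 1, 2, 3, 5, 0]
After 9 (swap(2, 4)): [4, 1, 5, 3, 2, 0]
After 10 (swap(4, 1)): [4, 2, 5, 3, 1, 0]
After 11 (swap(3, 4)): [4, 2, 5, 1, 3, 0]
After 12 (reverse(2, 5)): [4, 2, 0, 3, 1, 5]
After 13 (reverse(0, 1)): [2, 4, 0, 3, 1, 5]
After 14 (swap(1, 5)): [2, 5, 0, 3, 1, 4]
After 15 (swap(5, 4)): [2, 5, 0, 3, 4, 1]

Answer: 4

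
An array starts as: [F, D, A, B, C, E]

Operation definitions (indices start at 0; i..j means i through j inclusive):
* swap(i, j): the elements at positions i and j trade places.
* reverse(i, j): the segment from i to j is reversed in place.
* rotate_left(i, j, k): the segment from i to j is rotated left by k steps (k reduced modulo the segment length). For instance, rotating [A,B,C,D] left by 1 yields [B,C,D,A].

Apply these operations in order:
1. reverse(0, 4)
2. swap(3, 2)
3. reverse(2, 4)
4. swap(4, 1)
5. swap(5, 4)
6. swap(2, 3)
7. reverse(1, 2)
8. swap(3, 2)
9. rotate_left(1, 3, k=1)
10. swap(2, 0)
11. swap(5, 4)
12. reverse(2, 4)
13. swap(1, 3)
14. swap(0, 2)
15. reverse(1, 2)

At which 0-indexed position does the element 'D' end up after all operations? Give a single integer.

Answer: 1

Derivation:
After 1 (reverse(0, 4)): [C, B, A, D, F, E]
After 2 (swap(3, 2)): [C, B, D, A, F, E]
After 3 (reverse(2, 4)): [C, B, F, A, D, E]
After 4 (swap(4, 1)): [C, D, F, A, B, E]
After 5 (swap(5, 4)): [C, D, F, A, E, B]
After 6 (swap(2, 3)): [C, D, A, F, E, B]
After 7 (reverse(1, 2)): [C, A, D, F, E, B]
After 8 (swap(3, 2)): [C, A, F, D, E, B]
After 9 (rotate_left(1, 3, k=1)): [C, F, D, A, E, B]
After 10 (swap(2, 0)): [D, F, C, A, E, B]
After 11 (swap(5, 4)): [D, F, C, A, B, E]
After 12 (reverse(2, 4)): [D, F, B, A, C, E]
After 13 (swap(1, 3)): [D, A, B, F, C, E]
After 14 (swap(0, 2)): [B, A, D, F, C, E]
After 15 (reverse(1, 2)): [B, D, A, F, C, E]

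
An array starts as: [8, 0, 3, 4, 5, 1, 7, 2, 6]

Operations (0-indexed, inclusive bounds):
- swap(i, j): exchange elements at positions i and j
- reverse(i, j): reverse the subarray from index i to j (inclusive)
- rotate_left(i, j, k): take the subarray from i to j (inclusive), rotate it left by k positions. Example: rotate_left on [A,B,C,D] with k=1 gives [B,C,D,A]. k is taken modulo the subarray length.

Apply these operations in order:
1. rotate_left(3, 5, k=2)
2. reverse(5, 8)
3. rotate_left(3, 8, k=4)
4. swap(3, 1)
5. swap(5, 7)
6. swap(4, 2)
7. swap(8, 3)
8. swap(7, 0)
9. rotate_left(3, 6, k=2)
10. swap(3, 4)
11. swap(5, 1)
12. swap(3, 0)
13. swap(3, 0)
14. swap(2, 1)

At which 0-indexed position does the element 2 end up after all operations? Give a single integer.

After 1 (rotate_left(3, 5, k=2)): [8, 0, 3, 1, 4, 5, 7, 2, 6]
After 2 (reverse(5, 8)): [8, 0, 3, 1, 4, 6, 2, 7, 5]
After 3 (rotate_left(3, 8, k=4)): [8, 0, 3, 7, 5, 1, 4, 6, 2]
After 4 (swap(3, 1)): [8, 7, 3, 0, 5, 1, 4, 6, 2]
After 5 (swap(5, 7)): [8, 7, 3, 0, 5, 6, 4, 1, 2]
After 6 (swap(4, 2)): [8, 7, 5, 0, 3, 6, 4, 1, 2]
After 7 (swap(8, 3)): [8, 7, 5, 2, 3, 6, 4, 1, 0]
After 8 (swap(7, 0)): [1, 7, 5, 2, 3, 6, 4, 8, 0]
After 9 (rotate_left(3, 6, k=2)): [1, 7, 5, 6, 4, 2, 3, 8, 0]
After 10 (swap(3, 4)): [1, 7, 5, 4, 6, 2, 3, 8, 0]
After 11 (swap(5, 1)): [1, 2, 5, 4, 6, 7, 3, 8, 0]
After 12 (swap(3, 0)): [4, 2, 5, 1, 6, 7, 3, 8, 0]
After 13 (swap(3, 0)): [1, 2, 5, 4, 6, 7, 3, 8, 0]
After 14 (swap(2, 1)): [1, 5, 2, 4, 6, 7, 3, 8, 0]

Answer: 2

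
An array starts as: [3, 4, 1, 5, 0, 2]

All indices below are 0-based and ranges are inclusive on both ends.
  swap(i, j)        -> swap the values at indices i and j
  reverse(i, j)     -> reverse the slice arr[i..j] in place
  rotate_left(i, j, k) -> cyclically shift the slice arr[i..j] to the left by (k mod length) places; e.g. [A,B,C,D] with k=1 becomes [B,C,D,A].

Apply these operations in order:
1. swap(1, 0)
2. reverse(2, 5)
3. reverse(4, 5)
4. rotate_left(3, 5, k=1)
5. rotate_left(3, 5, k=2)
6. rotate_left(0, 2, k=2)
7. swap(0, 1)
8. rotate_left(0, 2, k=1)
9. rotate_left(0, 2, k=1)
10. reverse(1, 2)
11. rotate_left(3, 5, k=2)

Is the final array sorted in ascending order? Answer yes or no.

Answer: no

Derivation:
After 1 (swap(1, 0)): [4, 3, 1, 5, 0, 2]
After 2 (reverse(2, 5)): [4, 3, 2, 0, 5, 1]
After 3 (reverse(4, 5)): [4, 3, 2, 0, 1, 5]
After 4 (rotate_left(3, 5, k=1)): [4, 3, 2, 1, 5, 0]
After 5 (rotate_left(3, 5, k=2)): [4, 3, 2, 0, 1, 5]
After 6 (rotate_left(0, 2, k=2)): [2, 4, 3, 0, 1, 5]
After 7 (swap(0, 1)): [4, 2, 3, 0, 1, 5]
After 8 (rotate_left(0, 2, k=1)): [2, 3, 4, 0, 1, 5]
After 9 (rotate_left(0, 2, k=1)): [3, 4, 2, 0, 1, 5]
After 10 (reverse(1, 2)): [3, 2, 4, 0, 1, 5]
After 11 (rotate_left(3, 5, k=2)): [3, 2, 4, 5, 0, 1]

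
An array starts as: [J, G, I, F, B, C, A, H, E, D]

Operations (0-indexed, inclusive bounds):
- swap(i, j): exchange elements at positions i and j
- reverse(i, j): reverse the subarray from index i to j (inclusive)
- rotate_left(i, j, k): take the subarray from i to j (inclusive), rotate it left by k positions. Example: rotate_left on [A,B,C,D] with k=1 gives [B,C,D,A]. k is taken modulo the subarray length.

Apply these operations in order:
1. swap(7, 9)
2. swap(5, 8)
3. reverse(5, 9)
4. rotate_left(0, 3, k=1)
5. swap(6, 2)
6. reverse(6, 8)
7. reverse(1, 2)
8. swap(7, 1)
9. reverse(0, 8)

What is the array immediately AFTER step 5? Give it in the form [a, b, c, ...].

Answer: [G, I, C, J, B, H, F, D, A, E]

Derivation:
After 1 (swap(7, 9)): [J, G, I, F, B, C, A, D, E, H]
After 2 (swap(5, 8)): [J, G, I, F, B, E, A, D, C, H]
After 3 (reverse(5, 9)): [J, G, I, F, B, H, C, D, A, E]
After 4 (rotate_left(0, 3, k=1)): [G, I, F, J, B, H, C, D, A, E]
After 5 (swap(6, 2)): [G, I, C, J, B, H, F, D, A, E]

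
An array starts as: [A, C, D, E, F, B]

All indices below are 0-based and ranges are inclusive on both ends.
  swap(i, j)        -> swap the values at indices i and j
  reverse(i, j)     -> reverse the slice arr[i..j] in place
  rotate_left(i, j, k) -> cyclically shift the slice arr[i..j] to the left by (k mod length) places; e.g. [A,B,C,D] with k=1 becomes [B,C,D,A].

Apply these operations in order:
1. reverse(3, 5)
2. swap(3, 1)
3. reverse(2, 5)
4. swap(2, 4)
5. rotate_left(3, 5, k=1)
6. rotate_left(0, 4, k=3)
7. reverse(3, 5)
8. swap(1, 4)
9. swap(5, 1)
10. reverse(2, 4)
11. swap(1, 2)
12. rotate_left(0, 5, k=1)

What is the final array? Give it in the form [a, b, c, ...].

Answer: [D, B, F, A, C, E]

Derivation:
After 1 (reverse(3, 5)): [A, C, D, B, F, E]
After 2 (swap(3, 1)): [A, B, D, C, F, E]
After 3 (reverse(2, 5)): [A, B, E, F, C, D]
After 4 (swap(2, 4)): [A, B, C, F, E, D]
After 5 (rotate_left(3, 5, k=1)): [A, B, C, E, D, F]
After 6 (rotate_left(0, 4, k=3)): [E, D, A, B, C, F]
After 7 (reverse(3, 5)): [E, D, A, F, C, B]
After 8 (swap(1, 4)): [E, C, A, F, D, B]
After 9 (swap(5, 1)): [E, B, A, F, D, C]
After 10 (reverse(2, 4)): [E, B, D, F, A, C]
After 11 (swap(1, 2)): [E, D, B, F, A, C]
After 12 (rotate_left(0, 5, k=1)): [D, B, F, A, C, E]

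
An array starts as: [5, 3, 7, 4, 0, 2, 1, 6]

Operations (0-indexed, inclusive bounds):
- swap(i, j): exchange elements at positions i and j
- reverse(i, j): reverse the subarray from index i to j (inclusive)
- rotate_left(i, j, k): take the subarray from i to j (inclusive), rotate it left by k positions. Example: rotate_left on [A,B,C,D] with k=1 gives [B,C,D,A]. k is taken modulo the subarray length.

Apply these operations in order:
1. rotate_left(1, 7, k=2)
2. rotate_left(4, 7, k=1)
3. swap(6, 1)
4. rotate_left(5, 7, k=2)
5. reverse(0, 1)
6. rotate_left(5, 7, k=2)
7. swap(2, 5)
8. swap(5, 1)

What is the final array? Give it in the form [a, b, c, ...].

Answer: [7, 0, 4, 2, 6, 5, 1, 3]

Derivation:
After 1 (rotate_left(1, 7, k=2)): [5, 4, 0, 2, 1, 6, 3, 7]
After 2 (rotate_left(4, 7, k=1)): [5, 4, 0, 2, 6, 3, 7, 1]
After 3 (swap(6, 1)): [5, 7, 0, 2, 6, 3, 4, 1]
After 4 (rotate_left(5, 7, k=2)): [5, 7, 0, 2, 6, 1, 3, 4]
After 5 (reverse(0, 1)): [7, 5, 0, 2, 6, 1, 3, 4]
After 6 (rotate_left(5, 7, k=2)): [7, 5, 0, 2, 6, 4, 1, 3]
After 7 (swap(2, 5)): [7, 5, 4, 2, 6, 0, 1, 3]
After 8 (swap(5, 1)): [7, 0, 4, 2, 6, 5, 1, 3]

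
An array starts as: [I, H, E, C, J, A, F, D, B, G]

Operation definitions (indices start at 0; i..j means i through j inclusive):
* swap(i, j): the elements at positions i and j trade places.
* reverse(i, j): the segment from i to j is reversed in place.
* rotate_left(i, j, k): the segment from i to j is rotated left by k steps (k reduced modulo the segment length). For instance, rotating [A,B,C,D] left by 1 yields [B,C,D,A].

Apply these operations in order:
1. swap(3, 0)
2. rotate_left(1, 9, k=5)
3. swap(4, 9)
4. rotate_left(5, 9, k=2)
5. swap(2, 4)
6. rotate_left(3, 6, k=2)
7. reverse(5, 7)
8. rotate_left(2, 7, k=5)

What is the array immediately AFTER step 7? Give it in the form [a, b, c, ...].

After 1 (swap(3, 0)): [C, H, E, I, J, A, F, D, B, G]
After 2 (rotate_left(1, 9, k=5)): [C, F, D, B, G, H, E, I, J, A]
After 3 (swap(4, 9)): [C, F, D, B, A, H, E, I, J, G]
After 4 (rotate_left(5, 9, k=2)): [C, F, D, B, A, I, J, G, H, E]
After 5 (swap(2, 4)): [C, F, A, B, D, I, J, G, H, E]
After 6 (rotate_left(3, 6, k=2)): [C, F, A, I, J, B, D, G, H, E]
After 7 (reverse(5, 7)): [C, F, A, I, J, G, D, B, H, E]

Answer: [C, F, A, I, J, G, D, B, H, E]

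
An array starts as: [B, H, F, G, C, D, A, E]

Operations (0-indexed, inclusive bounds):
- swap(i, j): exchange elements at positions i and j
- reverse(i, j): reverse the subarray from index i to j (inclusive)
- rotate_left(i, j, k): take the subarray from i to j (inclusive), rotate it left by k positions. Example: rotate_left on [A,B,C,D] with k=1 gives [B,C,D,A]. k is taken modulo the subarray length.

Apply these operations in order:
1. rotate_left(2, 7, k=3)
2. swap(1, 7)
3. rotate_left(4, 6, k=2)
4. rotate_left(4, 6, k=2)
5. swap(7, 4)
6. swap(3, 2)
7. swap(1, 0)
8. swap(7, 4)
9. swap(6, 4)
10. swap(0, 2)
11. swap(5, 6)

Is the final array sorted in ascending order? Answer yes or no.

Answer: yes

Derivation:
After 1 (rotate_left(2, 7, k=3)): [B, H, D, A, E, F, G, C]
After 2 (swap(1, 7)): [B, C, D, A, E, F, G, H]
After 3 (rotate_left(4, 6, k=2)): [B, C, D, A, G, E, F, H]
After 4 (rotate_left(4, 6, k=2)): [B, C, D, A, F, G, E, H]
After 5 (swap(7, 4)): [B, C, D, A, H, G, E, F]
After 6 (swap(3, 2)): [B, C, A, D, H, G, E, F]
After 7 (swap(1, 0)): [C, B, A, D, H, G, E, F]
After 8 (swap(7, 4)): [C, B, A, D, F, G, E, H]
After 9 (swap(6, 4)): [C, B, A, D, E, G, F, H]
After 10 (swap(0, 2)): [A, B, C, D, E, G, F, H]
After 11 (swap(5, 6)): [A, B, C, D, E, F, G, H]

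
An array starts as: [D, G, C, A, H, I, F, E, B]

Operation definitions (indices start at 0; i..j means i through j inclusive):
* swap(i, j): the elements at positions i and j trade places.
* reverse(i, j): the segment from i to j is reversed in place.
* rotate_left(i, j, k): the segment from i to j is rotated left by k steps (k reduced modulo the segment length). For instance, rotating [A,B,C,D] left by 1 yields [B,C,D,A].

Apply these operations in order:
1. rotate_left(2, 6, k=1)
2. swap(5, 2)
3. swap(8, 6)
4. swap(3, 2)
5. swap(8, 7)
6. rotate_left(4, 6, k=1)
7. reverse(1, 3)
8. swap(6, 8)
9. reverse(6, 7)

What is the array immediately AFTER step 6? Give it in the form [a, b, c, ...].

After 1 (rotate_left(2, 6, k=1)): [D, G, A, H, I, F, C, E, B]
After 2 (swap(5, 2)): [D, G, F, H, I, A, C, E, B]
After 3 (swap(8, 6)): [D, G, F, H, I, A, B, E, C]
After 4 (swap(3, 2)): [D, G, H, F, I, A, B, E, C]
After 5 (swap(8, 7)): [D, G, H, F, I, A, B, C, E]
After 6 (rotate_left(4, 6, k=1)): [D, G, H, F, A, B, I, C, E]

Answer: [D, G, H, F, A, B, I, C, E]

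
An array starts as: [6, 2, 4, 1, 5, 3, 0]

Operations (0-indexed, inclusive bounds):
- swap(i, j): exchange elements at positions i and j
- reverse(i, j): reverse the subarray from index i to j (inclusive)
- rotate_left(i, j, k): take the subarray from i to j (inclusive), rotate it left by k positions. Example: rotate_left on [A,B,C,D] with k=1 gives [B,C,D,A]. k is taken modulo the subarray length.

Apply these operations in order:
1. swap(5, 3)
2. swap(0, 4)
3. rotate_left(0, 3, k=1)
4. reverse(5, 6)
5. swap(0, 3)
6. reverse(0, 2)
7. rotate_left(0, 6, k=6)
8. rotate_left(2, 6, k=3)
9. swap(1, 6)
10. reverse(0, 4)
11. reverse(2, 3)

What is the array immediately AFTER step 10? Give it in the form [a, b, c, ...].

After 1 (swap(5, 3)): [6, 2, 4, 3, 5, 1, 0]
After 2 (swap(0, 4)): [5, 2, 4, 3, 6, 1, 0]
After 3 (rotate_left(0, 3, k=1)): [2, 4, 3, 5, 6, 1, 0]
After 4 (reverse(5, 6)): [2, 4, 3, 5, 6, 0, 1]
After 5 (swap(0, 3)): [5, 4, 3, 2, 6, 0, 1]
After 6 (reverse(0, 2)): [3, 4, 5, 2, 6, 0, 1]
After 7 (rotate_left(0, 6, k=6)): [1, 3, 4, 5, 2, 6, 0]
After 8 (rotate_left(2, 6, k=3)): [1, 3, 6, 0, 4, 5, 2]
After 9 (swap(1, 6)): [1, 2, 6, 0, 4, 5, 3]
After 10 (reverse(0, 4)): [4, 0, 6, 2, 1, 5, 3]

Answer: [4, 0, 6, 2, 1, 5, 3]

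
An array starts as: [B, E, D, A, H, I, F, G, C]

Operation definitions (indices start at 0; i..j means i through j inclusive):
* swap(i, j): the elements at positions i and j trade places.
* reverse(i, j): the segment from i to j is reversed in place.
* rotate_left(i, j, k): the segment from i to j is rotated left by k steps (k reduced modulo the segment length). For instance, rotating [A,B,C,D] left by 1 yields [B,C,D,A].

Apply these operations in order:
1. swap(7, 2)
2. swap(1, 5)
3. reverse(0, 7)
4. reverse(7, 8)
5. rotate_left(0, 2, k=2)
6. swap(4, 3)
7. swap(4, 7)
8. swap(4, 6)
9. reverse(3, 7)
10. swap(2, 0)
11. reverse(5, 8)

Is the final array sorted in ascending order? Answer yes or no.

After 1 (swap(7, 2)): [B, E, G, A, H, I, F, D, C]
After 2 (swap(1, 5)): [B, I, G, A, H, E, F, D, C]
After 3 (reverse(0, 7)): [D, F, E, H, A, G, I, B, C]
After 4 (reverse(7, 8)): [D, F, E, H, A, G, I, C, B]
After 5 (rotate_left(0, 2, k=2)): [E, D, F, H, A, G, I, C, B]
After 6 (swap(4, 3)): [E, D, F, A, H, G, I, C, B]
After 7 (swap(4, 7)): [E, D, F, A, C, G, I, H, B]
After 8 (swap(4, 6)): [E, D, F, A, I, G, C, H, B]
After 9 (reverse(3, 7)): [E, D, F, H, C, G, I, A, B]
After 10 (swap(2, 0)): [F, D, E, H, C, G, I, A, B]
After 11 (reverse(5, 8)): [F, D, E, H, C, B, A, I, G]

Answer: no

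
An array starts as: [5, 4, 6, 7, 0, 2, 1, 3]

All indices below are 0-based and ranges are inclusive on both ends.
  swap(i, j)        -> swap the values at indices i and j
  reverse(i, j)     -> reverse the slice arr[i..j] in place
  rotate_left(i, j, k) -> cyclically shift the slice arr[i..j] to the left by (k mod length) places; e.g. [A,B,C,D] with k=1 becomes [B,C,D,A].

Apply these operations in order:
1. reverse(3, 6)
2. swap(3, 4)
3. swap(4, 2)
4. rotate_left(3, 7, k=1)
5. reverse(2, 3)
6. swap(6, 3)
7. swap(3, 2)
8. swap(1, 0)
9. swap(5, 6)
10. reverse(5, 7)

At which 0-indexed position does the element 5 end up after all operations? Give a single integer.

After 1 (reverse(3, 6)): [5, 4, 6, 1, 2, 0, 7, 3]
After 2 (swap(3, 4)): [5, 4, 6, 2, 1, 0, 7, 3]
After 3 (swap(4, 2)): [5, 4, 1, 2, 6, 0, 7, 3]
After 4 (rotate_left(3, 7, k=1)): [5, 4, 1, 6, 0, 7, 3, 2]
After 5 (reverse(2, 3)): [5, 4, 6, 1, 0, 7, 3, 2]
After 6 (swap(6, 3)): [5, 4, 6, 3, 0, 7, 1, 2]
After 7 (swap(3, 2)): [5, 4, 3, 6, 0, 7, 1, 2]
After 8 (swap(1, 0)): [4, 5, 3, 6, 0, 7, 1, 2]
After 9 (swap(5, 6)): [4, 5, 3, 6, 0, 1, 7, 2]
After 10 (reverse(5, 7)): [4, 5, 3, 6, 0, 2, 7, 1]

Answer: 1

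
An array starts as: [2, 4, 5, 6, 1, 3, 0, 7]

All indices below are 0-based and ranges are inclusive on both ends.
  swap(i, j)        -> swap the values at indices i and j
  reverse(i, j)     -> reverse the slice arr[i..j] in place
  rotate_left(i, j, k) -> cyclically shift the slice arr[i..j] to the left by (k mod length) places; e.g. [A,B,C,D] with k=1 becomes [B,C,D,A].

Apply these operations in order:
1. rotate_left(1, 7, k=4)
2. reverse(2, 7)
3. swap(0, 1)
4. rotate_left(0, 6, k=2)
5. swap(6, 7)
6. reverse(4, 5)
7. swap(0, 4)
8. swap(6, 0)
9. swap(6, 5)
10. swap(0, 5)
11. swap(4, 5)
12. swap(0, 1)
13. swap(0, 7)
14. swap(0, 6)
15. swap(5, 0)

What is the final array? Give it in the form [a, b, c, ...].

Answer: [1, 3, 5, 4, 0, 7, 2, 6]

Derivation:
After 1 (rotate_left(1, 7, k=4)): [2, 3, 0, 7, 4, 5, 6, 1]
After 2 (reverse(2, 7)): [2, 3, 1, 6, 5, 4, 7, 0]
After 3 (swap(0, 1)): [3, 2, 1, 6, 5, 4, 7, 0]
After 4 (rotate_left(0, 6, k=2)): [1, 6, 5, 4, 7, 3, 2, 0]
After 5 (swap(6, 7)): [1, 6, 5, 4, 7, 3, 0, 2]
After 6 (reverse(4, 5)): [1, 6, 5, 4, 3, 7, 0, 2]
After 7 (swap(0, 4)): [3, 6, 5, 4, 1, 7, 0, 2]
After 8 (swap(6, 0)): [0, 6, 5, 4, 1, 7, 3, 2]
After 9 (swap(6, 5)): [0, 6, 5, 4, 1, 3, 7, 2]
After 10 (swap(0, 5)): [3, 6, 5, 4, 1, 0, 7, 2]
After 11 (swap(4, 5)): [3, 6, 5, 4, 0, 1, 7, 2]
After 12 (swap(0, 1)): [6, 3, 5, 4, 0, 1, 7, 2]
After 13 (swap(0, 7)): [2, 3, 5, 4, 0, 1, 7, 6]
After 14 (swap(0, 6)): [7, 3, 5, 4, 0, 1, 2, 6]
After 15 (swap(5, 0)): [1, 3, 5, 4, 0, 7, 2, 6]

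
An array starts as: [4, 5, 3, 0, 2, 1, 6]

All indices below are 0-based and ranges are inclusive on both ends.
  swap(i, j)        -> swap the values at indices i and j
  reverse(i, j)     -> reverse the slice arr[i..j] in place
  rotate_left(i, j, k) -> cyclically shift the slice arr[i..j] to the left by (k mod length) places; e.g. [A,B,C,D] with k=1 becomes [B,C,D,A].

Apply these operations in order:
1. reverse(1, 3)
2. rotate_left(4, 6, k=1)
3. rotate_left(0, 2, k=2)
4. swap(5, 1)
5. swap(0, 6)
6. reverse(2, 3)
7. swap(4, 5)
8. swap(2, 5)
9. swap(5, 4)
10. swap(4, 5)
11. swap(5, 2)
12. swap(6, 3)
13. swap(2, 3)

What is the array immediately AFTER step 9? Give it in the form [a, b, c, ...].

Answer: [2, 6, 1, 0, 5, 4, 3]

Derivation:
After 1 (reverse(1, 3)): [4, 0, 3, 5, 2, 1, 6]
After 2 (rotate_left(4, 6, k=1)): [4, 0, 3, 5, 1, 6, 2]
After 3 (rotate_left(0, 2, k=2)): [3, 4, 0, 5, 1, 6, 2]
After 4 (swap(5, 1)): [3, 6, 0, 5, 1, 4, 2]
After 5 (swap(0, 6)): [2, 6, 0, 5, 1, 4, 3]
After 6 (reverse(2, 3)): [2, 6, 5, 0, 1, 4, 3]
After 7 (swap(4, 5)): [2, 6, 5, 0, 4, 1, 3]
After 8 (swap(2, 5)): [2, 6, 1, 0, 4, 5, 3]
After 9 (swap(5, 4)): [2, 6, 1, 0, 5, 4, 3]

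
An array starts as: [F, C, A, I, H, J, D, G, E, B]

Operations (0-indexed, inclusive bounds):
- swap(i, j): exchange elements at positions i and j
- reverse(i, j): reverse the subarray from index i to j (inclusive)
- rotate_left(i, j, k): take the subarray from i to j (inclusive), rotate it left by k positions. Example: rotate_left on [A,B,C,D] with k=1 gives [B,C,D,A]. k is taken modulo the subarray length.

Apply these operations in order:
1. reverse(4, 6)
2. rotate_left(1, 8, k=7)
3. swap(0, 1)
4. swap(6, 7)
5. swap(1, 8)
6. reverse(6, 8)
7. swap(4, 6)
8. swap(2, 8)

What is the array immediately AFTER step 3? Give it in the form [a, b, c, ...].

After 1 (reverse(4, 6)): [F, C, A, I, D, J, H, G, E, B]
After 2 (rotate_left(1, 8, k=7)): [F, E, C, A, I, D, J, H, G, B]
After 3 (swap(0, 1)): [E, F, C, A, I, D, J, H, G, B]

Answer: [E, F, C, A, I, D, J, H, G, B]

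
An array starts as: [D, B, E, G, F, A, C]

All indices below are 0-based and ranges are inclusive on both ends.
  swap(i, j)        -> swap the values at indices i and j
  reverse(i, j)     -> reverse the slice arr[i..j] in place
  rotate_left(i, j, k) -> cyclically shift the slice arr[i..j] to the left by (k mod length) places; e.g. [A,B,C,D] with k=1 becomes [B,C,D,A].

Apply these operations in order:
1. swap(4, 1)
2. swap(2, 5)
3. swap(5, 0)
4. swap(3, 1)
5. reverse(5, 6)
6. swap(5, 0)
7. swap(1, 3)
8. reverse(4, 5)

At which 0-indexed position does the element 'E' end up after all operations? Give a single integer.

After 1 (swap(4, 1)): [D, F, E, G, B, A, C]
After 2 (swap(2, 5)): [D, F, A, G, B, E, C]
After 3 (swap(5, 0)): [E, F, A, G, B, D, C]
After 4 (swap(3, 1)): [E, G, A, F, B, D, C]
After 5 (reverse(5, 6)): [E, G, A, F, B, C, D]
After 6 (swap(5, 0)): [C, G, A, F, B, E, D]
After 7 (swap(1, 3)): [C, F, A, G, B, E, D]
After 8 (reverse(4, 5)): [C, F, A, G, E, B, D]

Answer: 4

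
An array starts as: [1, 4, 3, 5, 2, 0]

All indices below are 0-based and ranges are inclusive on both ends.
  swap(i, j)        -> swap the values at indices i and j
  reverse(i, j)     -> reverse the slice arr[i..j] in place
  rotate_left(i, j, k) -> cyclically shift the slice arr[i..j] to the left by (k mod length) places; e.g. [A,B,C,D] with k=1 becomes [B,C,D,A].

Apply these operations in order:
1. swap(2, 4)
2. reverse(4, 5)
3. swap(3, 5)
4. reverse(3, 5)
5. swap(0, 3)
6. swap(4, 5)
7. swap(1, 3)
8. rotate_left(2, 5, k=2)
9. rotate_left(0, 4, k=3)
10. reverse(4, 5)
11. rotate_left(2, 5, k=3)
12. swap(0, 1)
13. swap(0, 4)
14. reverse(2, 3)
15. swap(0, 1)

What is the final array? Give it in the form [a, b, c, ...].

After 1 (swap(2, 4)): [1, 4, 2, 5, 3, 0]
After 2 (reverse(4, 5)): [1, 4, 2, 5, 0, 3]
After 3 (swap(3, 5)): [1, 4, 2, 3, 0, 5]
After 4 (reverse(3, 5)): [1, 4, 2, 5, 0, 3]
After 5 (swap(0, 3)): [5, 4, 2, 1, 0, 3]
After 6 (swap(4, 5)): [5, 4, 2, 1, 3, 0]
After 7 (swap(1, 3)): [5, 1, 2, 4, 3, 0]
After 8 (rotate_left(2, 5, k=2)): [5, 1, 3, 0, 2, 4]
After 9 (rotate_left(0, 4, k=3)): [0, 2, 5, 1, 3, 4]
After 10 (reverse(4, 5)): [0, 2, 5, 1, 4, 3]
After 11 (rotate_left(2, 5, k=3)): [0, 2, 3, 5, 1, 4]
After 12 (swap(0, 1)): [2, 0, 3, 5, 1, 4]
After 13 (swap(0, 4)): [1, 0, 3, 5, 2, 4]
After 14 (reverse(2, 3)): [1, 0, 5, 3, 2, 4]
After 15 (swap(0, 1)): [0, 1, 5, 3, 2, 4]

Answer: [0, 1, 5, 3, 2, 4]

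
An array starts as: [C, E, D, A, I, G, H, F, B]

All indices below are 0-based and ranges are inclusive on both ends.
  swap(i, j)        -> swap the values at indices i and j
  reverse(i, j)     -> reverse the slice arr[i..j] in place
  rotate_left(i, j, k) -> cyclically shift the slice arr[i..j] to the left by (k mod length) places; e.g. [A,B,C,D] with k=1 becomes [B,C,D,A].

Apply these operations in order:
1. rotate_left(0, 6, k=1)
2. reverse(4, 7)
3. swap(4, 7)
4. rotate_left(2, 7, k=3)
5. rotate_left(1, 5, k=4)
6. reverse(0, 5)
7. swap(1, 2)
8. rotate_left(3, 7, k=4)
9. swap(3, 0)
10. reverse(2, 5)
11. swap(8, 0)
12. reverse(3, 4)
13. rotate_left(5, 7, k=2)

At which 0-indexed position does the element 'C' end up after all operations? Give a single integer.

After 1 (rotate_left(0, 6, k=1)): [E, D, A, I, G, H, C, F, B]
After 2 (reverse(4, 7)): [E, D, A, I, F, C, H, G, B]
After 3 (swap(4, 7)): [E, D, A, I, G, C, H, F, B]
After 4 (rotate_left(2, 7, k=3)): [E, D, C, H, F, A, I, G, B]
After 5 (rotate_left(1, 5, k=4)): [E, A, D, C, H, F, I, G, B]
After 6 (reverse(0, 5)): [F, H, C, D, A, E, I, G, B]
After 7 (swap(1, 2)): [F, C, H, D, A, E, I, G, B]
After 8 (rotate_left(3, 7, k=4)): [F, C, H, G, D, A, E, I, B]
After 9 (swap(3, 0)): [G, C, H, F, D, A, E, I, B]
After 10 (reverse(2, 5)): [G, C, A, D, F, H, E, I, B]
After 11 (swap(8, 0)): [B, C, A, D, F, H, E, I, G]
After 12 (reverse(3, 4)): [B, C, A, F, D, H, E, I, G]
After 13 (rotate_left(5, 7, k=2)): [B, C, A, F, D, I, H, E, G]

Answer: 1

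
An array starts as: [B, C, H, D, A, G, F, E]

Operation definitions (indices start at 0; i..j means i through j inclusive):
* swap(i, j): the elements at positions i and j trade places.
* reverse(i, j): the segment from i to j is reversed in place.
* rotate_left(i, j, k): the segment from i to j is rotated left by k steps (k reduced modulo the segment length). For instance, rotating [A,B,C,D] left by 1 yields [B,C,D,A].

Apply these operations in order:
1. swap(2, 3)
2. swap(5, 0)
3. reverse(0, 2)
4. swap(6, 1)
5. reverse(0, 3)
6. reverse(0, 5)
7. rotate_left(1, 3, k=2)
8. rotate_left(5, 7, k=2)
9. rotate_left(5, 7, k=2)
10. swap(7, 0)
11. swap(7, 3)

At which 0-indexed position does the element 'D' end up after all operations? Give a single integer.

After 1 (swap(2, 3)): [B, C, D, H, A, G, F, E]
After 2 (swap(5, 0)): [G, C, D, H, A, B, F, E]
After 3 (reverse(0, 2)): [D, C, G, H, A, B, F, E]
After 4 (swap(6, 1)): [D, F, G, H, A, B, C, E]
After 5 (reverse(0, 3)): [H, G, F, D, A, B, C, E]
After 6 (reverse(0, 5)): [B, A, D, F, G, H, C, E]
After 7 (rotate_left(1, 3, k=2)): [B, F, A, D, G, H, C, E]
After 8 (rotate_left(5, 7, k=2)): [B, F, A, D, G, E, H, C]
After 9 (rotate_left(5, 7, k=2)): [B, F, A, D, G, C, E, H]
After 10 (swap(7, 0)): [H, F, A, D, G, C, E, B]
After 11 (swap(7, 3)): [H, F, A, B, G, C, E, D]

Answer: 7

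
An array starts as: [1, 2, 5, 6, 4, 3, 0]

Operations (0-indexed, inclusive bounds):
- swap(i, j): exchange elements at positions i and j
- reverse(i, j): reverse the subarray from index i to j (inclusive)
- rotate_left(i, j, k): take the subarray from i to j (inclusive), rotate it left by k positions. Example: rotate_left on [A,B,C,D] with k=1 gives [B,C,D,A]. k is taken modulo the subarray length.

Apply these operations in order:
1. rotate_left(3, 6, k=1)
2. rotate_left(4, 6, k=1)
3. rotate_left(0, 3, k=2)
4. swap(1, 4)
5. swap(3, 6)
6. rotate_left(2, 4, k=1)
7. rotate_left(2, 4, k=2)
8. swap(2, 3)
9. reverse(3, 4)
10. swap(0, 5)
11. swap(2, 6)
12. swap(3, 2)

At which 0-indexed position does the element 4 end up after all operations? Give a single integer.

Answer: 2

Derivation:
After 1 (rotate_left(3, 6, k=1)): [1, 2, 5, 4, 3, 0, 6]
After 2 (rotate_left(4, 6, k=1)): [1, 2, 5, 4, 0, 6, 3]
After 3 (rotate_left(0, 3, k=2)): [5, 4, 1, 2, 0, 6, 3]
After 4 (swap(1, 4)): [5, 0, 1, 2, 4, 6, 3]
After 5 (swap(3, 6)): [5, 0, 1, 3, 4, 6, 2]
After 6 (rotate_left(2, 4, k=1)): [5, 0, 3, 4, 1, 6, 2]
After 7 (rotate_left(2, 4, k=2)): [5, 0, 1, 3, 4, 6, 2]
After 8 (swap(2, 3)): [5, 0, 3, 1, 4, 6, 2]
After 9 (reverse(3, 4)): [5, 0, 3, 4, 1, 6, 2]
After 10 (swap(0, 5)): [6, 0, 3, 4, 1, 5, 2]
After 11 (swap(2, 6)): [6, 0, 2, 4, 1, 5, 3]
After 12 (swap(3, 2)): [6, 0, 4, 2, 1, 5, 3]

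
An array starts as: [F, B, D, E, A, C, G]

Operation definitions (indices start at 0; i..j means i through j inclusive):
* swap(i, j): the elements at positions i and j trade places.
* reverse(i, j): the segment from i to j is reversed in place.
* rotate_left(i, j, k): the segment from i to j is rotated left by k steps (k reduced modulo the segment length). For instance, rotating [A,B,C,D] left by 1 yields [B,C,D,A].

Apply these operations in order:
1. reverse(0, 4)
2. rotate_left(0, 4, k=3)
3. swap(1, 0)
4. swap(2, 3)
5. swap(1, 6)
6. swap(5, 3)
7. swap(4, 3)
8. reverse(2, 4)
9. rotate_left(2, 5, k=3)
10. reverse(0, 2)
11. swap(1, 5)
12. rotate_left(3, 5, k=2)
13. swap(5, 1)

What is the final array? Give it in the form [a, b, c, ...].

Answer: [A, D, F, G, C, E, B]

Derivation:
After 1 (reverse(0, 4)): [A, E, D, B, F, C, G]
After 2 (rotate_left(0, 4, k=3)): [B, F, A, E, D, C, G]
After 3 (swap(1, 0)): [F, B, A, E, D, C, G]
After 4 (swap(2, 3)): [F, B, E, A, D, C, G]
After 5 (swap(1, 6)): [F, G, E, A, D, C, B]
After 6 (swap(5, 3)): [F, G, E, C, D, A, B]
After 7 (swap(4, 3)): [F, G, E, D, C, A, B]
After 8 (reverse(2, 4)): [F, G, C, D, E, A, B]
After 9 (rotate_left(2, 5, k=3)): [F, G, A, C, D, E, B]
After 10 (reverse(0, 2)): [A, G, F, C, D, E, B]
After 11 (swap(1, 5)): [A, E, F, C, D, G, B]
After 12 (rotate_left(3, 5, k=2)): [A, E, F, G, C, D, B]
After 13 (swap(5, 1)): [A, D, F, G, C, E, B]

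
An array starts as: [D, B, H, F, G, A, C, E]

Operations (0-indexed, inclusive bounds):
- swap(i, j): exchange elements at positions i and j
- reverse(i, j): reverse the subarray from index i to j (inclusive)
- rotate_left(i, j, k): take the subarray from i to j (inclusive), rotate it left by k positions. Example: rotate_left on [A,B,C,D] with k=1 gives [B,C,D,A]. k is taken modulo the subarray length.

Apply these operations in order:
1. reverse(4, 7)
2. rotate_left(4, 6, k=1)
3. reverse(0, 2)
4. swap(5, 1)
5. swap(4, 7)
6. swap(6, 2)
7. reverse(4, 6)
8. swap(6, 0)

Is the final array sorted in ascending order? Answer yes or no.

After 1 (reverse(4, 7)): [D, B, H, F, E, C, A, G]
After 2 (rotate_left(4, 6, k=1)): [D, B, H, F, C, A, E, G]
After 3 (reverse(0, 2)): [H, B, D, F, C, A, E, G]
After 4 (swap(5, 1)): [H, A, D, F, C, B, E, G]
After 5 (swap(4, 7)): [H, A, D, F, G, B, E, C]
After 6 (swap(6, 2)): [H, A, E, F, G, B, D, C]
After 7 (reverse(4, 6)): [H, A, E, F, D, B, G, C]
After 8 (swap(6, 0)): [G, A, E, F, D, B, H, C]

Answer: no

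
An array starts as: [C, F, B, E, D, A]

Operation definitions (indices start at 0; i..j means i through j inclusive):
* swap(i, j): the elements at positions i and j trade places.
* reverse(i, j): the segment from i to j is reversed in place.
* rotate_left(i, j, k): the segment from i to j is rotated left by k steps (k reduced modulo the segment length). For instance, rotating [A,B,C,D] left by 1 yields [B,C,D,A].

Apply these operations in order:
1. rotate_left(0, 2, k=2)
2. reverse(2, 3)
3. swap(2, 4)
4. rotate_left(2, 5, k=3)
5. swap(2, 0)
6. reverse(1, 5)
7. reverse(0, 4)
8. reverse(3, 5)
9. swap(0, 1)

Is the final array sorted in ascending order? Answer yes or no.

After 1 (rotate_left(0, 2, k=2)): [B, C, F, E, D, A]
After 2 (reverse(2, 3)): [B, C, E, F, D, A]
After 3 (swap(2, 4)): [B, C, D, F, E, A]
After 4 (rotate_left(2, 5, k=3)): [B, C, A, D, F, E]
After 5 (swap(2, 0)): [A, C, B, D, F, E]
After 6 (reverse(1, 5)): [A, E, F, D, B, C]
After 7 (reverse(0, 4)): [B, D, F, E, A, C]
After 8 (reverse(3, 5)): [B, D, F, C, A, E]
After 9 (swap(0, 1)): [D, B, F, C, A, E]

Answer: no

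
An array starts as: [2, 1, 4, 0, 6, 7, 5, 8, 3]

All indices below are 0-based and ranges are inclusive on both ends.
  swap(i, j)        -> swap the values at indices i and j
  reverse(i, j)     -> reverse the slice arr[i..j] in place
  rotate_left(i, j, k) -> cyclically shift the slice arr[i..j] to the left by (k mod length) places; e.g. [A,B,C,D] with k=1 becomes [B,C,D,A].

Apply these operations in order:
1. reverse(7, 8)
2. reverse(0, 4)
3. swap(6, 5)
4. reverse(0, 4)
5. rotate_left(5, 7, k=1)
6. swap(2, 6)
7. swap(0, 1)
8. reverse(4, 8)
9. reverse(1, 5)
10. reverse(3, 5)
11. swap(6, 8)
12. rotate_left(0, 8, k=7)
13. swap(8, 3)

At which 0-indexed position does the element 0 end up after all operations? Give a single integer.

After 1 (reverse(7, 8)): [2, 1, 4, 0, 6, 7, 5, 3, 8]
After 2 (reverse(0, 4)): [6, 0, 4, 1, 2, 7, 5, 3, 8]
After 3 (swap(6, 5)): [6, 0, 4, 1, 2, 5, 7, 3, 8]
After 4 (reverse(0, 4)): [2, 1, 4, 0, 6, 5, 7, 3, 8]
After 5 (rotate_left(5, 7, k=1)): [2, 1, 4, 0, 6, 7, 3, 5, 8]
After 6 (swap(2, 6)): [2, 1, 3, 0, 6, 7, 4, 5, 8]
After 7 (swap(0, 1)): [1, 2, 3, 0, 6, 7, 4, 5, 8]
After 8 (reverse(4, 8)): [1, 2, 3, 0, 8, 5, 4, 7, 6]
After 9 (reverse(1, 5)): [1, 5, 8, 0, 3, 2, 4, 7, 6]
After 10 (reverse(3, 5)): [1, 5, 8, 2, 3, 0, 4, 7, 6]
After 11 (swap(6, 8)): [1, 5, 8, 2, 3, 0, 6, 7, 4]
After 12 (rotate_left(0, 8, k=7)): [7, 4, 1, 5, 8, 2, 3, 0, 6]
After 13 (swap(8, 3)): [7, 4, 1, 6, 8, 2, 3, 0, 5]

Answer: 7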